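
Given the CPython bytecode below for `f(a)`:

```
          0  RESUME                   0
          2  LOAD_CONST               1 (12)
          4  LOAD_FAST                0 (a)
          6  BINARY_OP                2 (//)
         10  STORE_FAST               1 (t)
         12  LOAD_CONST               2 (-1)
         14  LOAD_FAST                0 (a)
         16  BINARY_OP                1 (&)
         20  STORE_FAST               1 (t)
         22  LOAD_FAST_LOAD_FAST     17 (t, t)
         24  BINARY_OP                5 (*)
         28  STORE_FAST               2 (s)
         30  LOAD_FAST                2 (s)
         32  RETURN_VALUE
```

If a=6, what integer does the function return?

36

LOAD_CONST → push 12. Stack: [12]
LOAD_FAST a → push 6. Stack: [12, 6]
BINARY_OP // → 12 // 6 = 2. Stack: [2]
STORE_FAST t → t=2. Stack: []
LOAD_CONST → push -1. Stack: [-1]
LOAD_FAST a → push 6. Stack: [-1, 6]
BINARY_OP & → -1 & 6 = 6. Stack: [6]
STORE_FAST t → t=6. Stack: []
LOAD_FAST_LOAD_FAST t,t → push 6,6. Stack: [6, 6]
BINARY_OP * → 6 * 6 = 36. Stack: [36]
STORE_FAST s → s=36. Stack: []
LOAD_FAST s → push 36. Stack: [36]
RETURN_VALUE → return 36.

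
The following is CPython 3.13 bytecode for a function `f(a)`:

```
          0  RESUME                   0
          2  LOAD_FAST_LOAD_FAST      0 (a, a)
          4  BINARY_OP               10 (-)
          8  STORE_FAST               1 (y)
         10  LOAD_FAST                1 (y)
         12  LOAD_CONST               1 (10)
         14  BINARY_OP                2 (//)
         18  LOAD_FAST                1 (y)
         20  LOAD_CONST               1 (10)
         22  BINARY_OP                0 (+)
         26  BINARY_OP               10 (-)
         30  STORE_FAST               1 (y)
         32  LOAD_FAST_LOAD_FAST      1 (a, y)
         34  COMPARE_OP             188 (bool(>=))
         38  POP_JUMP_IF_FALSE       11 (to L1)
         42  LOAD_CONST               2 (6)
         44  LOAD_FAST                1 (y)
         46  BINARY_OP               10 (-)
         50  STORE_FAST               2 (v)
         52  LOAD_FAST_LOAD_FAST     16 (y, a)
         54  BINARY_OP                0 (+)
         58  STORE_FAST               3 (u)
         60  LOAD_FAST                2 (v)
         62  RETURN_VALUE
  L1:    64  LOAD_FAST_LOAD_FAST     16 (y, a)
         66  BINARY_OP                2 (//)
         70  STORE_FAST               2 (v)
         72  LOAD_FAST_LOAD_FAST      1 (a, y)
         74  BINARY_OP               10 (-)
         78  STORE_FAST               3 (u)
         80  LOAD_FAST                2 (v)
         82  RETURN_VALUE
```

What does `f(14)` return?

LOAD_FAST_LOAD_FAST a,a → push 14,14. Stack: [14, 14]
BINARY_OP - → 14 - 14 = 0. Stack: [0]
STORE_FAST y → y=0. Stack: []
LOAD_FAST y → push 0. Stack: [0]
LOAD_CONST → push 10. Stack: [0, 10]
BINARY_OP // → 0 // 10 = 0. Stack: [0]
LOAD_FAST y → push 0. Stack: [0, 0]
LOAD_CONST → push 10. Stack: [0, 0, 10]
BINARY_OP + → 0 + 10 = 10. Stack: [0, 10]
BINARY_OP - → 0 - 10 = -10. Stack: [-10]
STORE_FAST y → y=-10. Stack: []
LOAD_FAST_LOAD_FAST a,y → push 14,-10. Stack: [14, -10]
COMPARE_OP bool(>=) → 14 vs -10 = True. Stack: [True]
POP_JUMP_IF_FALSE → pop True; no jump. Stack: []
LOAD_CONST → push 6. Stack: [6]
LOAD_FAST y → push -10. Stack: [6, -10]
BINARY_OP - → 6 - -10 = 16. Stack: [16]
STORE_FAST v → v=16. Stack: []
LOAD_FAST_LOAD_FAST y,a → push -10,14. Stack: [-10, 14]
BINARY_OP + → -10 + 14 = 4. Stack: [4]
STORE_FAST u → u=4. Stack: []
LOAD_FAST v → push 16. Stack: [16]
RETURN_VALUE → return 16.

16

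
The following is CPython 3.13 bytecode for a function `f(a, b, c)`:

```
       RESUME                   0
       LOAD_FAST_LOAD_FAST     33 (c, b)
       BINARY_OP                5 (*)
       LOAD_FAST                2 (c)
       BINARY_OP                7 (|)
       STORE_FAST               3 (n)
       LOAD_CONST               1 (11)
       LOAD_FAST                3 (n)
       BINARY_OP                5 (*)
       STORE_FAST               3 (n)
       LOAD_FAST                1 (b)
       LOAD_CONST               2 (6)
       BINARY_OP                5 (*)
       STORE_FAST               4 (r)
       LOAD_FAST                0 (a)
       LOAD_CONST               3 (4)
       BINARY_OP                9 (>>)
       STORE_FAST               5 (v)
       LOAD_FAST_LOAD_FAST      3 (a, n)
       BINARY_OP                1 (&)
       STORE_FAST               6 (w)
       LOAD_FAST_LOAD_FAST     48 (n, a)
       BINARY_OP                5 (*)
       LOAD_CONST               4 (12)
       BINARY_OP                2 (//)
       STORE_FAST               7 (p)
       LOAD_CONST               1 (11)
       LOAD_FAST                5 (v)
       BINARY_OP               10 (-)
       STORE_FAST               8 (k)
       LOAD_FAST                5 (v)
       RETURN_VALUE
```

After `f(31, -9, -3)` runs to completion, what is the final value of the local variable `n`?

LOAD_FAST_LOAD_FAST c,b → push -3,-9. Stack: [-3, -9]
BINARY_OP * → -3 * -9 = 27. Stack: [27]
LOAD_FAST c → push -3. Stack: [27, -3]
BINARY_OP | → 27 | -3 = -1. Stack: [-1]
STORE_FAST n → n=-1. Stack: []
LOAD_CONST → push 11. Stack: [11]
LOAD_FAST n → push -1. Stack: [11, -1]
BINARY_OP * → 11 * -1 = -11. Stack: [-11]
STORE_FAST n → n=-11. Stack: []
LOAD_FAST b → push -9. Stack: [-9]
LOAD_CONST → push 6. Stack: [-9, 6]
BINARY_OP * → -9 * 6 = -54. Stack: [-54]
STORE_FAST r → r=-54. Stack: []
LOAD_FAST a → push 31. Stack: [31]
LOAD_CONST → push 4. Stack: [31, 4]
BINARY_OP >> → 31 >> 4 = 1. Stack: [1]
STORE_FAST v → v=1. Stack: []
LOAD_FAST_LOAD_FAST a,n → push 31,-11. Stack: [31, -11]
BINARY_OP & → 31 & -11 = 21. Stack: [21]
STORE_FAST w → w=21. Stack: []
LOAD_FAST_LOAD_FAST n,a → push -11,31. Stack: [-11, 31]
BINARY_OP * → -11 * 31 = -341. Stack: [-341]
LOAD_CONST → push 12. Stack: [-341, 12]
BINARY_OP // → -341 // 12 = -29. Stack: [-29]
STORE_FAST p → p=-29. Stack: []
LOAD_CONST → push 11. Stack: [11]
LOAD_FAST v → push 1. Stack: [11, 1]
BINARY_OP - → 11 - 1 = 10. Stack: [10]
STORE_FAST k → k=10. Stack: []
LOAD_FAST v → push 1. Stack: [1]
RETURN_VALUE → return 1.

-11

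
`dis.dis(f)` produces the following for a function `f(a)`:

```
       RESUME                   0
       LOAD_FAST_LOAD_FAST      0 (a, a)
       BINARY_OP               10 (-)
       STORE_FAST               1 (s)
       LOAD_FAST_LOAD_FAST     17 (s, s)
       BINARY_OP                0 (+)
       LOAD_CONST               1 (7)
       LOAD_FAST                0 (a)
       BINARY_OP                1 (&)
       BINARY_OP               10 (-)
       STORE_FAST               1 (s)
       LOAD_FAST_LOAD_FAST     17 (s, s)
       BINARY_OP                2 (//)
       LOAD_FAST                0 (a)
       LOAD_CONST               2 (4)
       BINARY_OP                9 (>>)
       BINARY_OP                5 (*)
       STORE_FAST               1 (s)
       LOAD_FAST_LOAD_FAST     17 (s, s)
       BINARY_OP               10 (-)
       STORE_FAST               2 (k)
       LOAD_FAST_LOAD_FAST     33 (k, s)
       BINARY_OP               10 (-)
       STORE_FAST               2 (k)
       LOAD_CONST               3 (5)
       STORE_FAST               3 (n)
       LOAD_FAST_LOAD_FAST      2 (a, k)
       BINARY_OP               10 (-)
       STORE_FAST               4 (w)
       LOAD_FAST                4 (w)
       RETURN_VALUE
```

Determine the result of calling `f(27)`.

LOAD_FAST_LOAD_FAST a,a → push 27,27. Stack: [27, 27]
BINARY_OP - → 27 - 27 = 0. Stack: [0]
STORE_FAST s → s=0. Stack: []
LOAD_FAST_LOAD_FAST s,s → push 0,0. Stack: [0, 0]
BINARY_OP + → 0 + 0 = 0. Stack: [0]
LOAD_CONST → push 7. Stack: [0, 7]
LOAD_FAST a → push 27. Stack: [0, 7, 27]
BINARY_OP & → 7 & 27 = 3. Stack: [0, 3]
BINARY_OP - → 0 - 3 = -3. Stack: [-3]
STORE_FAST s → s=-3. Stack: []
LOAD_FAST_LOAD_FAST s,s → push -3,-3. Stack: [-3, -3]
BINARY_OP // → -3 // -3 = 1. Stack: [1]
LOAD_FAST a → push 27. Stack: [1, 27]
LOAD_CONST → push 4. Stack: [1, 27, 4]
BINARY_OP >> → 27 >> 4 = 1. Stack: [1, 1]
BINARY_OP * → 1 * 1 = 1. Stack: [1]
STORE_FAST s → s=1. Stack: []
LOAD_FAST_LOAD_FAST s,s → push 1,1. Stack: [1, 1]
BINARY_OP - → 1 - 1 = 0. Stack: [0]
STORE_FAST k → k=0. Stack: []
LOAD_FAST_LOAD_FAST k,s → push 0,1. Stack: [0, 1]
BINARY_OP - → 0 - 1 = -1. Stack: [-1]
STORE_FAST k → k=-1. Stack: []
LOAD_CONST → push 5. Stack: [5]
STORE_FAST n → n=5. Stack: []
LOAD_FAST_LOAD_FAST a,k → push 27,-1. Stack: [27, -1]
BINARY_OP - → 27 - -1 = 28. Stack: [28]
STORE_FAST w → w=28. Stack: []
LOAD_FAST w → push 28. Stack: [28]
RETURN_VALUE → return 28.

28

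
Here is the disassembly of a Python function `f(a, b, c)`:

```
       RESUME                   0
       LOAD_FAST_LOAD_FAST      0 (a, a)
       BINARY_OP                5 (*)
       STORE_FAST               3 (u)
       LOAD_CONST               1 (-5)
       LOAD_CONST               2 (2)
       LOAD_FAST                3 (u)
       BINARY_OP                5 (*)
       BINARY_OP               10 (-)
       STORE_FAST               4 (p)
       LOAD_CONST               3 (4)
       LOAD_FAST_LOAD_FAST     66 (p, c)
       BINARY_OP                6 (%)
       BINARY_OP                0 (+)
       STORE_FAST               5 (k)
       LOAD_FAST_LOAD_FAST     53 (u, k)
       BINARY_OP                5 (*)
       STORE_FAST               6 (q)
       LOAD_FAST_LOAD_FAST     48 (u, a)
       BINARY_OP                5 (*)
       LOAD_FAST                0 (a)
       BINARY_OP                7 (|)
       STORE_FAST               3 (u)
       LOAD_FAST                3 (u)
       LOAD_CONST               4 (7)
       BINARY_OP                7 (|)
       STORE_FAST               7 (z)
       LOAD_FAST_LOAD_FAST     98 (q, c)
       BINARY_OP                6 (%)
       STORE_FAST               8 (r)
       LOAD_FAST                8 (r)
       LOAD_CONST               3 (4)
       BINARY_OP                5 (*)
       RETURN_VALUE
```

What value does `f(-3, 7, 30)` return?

36

LOAD_FAST_LOAD_FAST a,a → push -3,-3. Stack: [-3, -3]
BINARY_OP * → -3 * -3 = 9. Stack: [9]
STORE_FAST u → u=9. Stack: []
LOAD_CONST → push -5. Stack: [-5]
LOAD_CONST → push 2. Stack: [-5, 2]
LOAD_FAST u → push 9. Stack: [-5, 2, 9]
BINARY_OP * → 2 * 9 = 18. Stack: [-5, 18]
BINARY_OP - → -5 - 18 = -23. Stack: [-23]
STORE_FAST p → p=-23. Stack: []
LOAD_CONST → push 4. Stack: [4]
LOAD_FAST_LOAD_FAST p,c → push -23,30. Stack: [4, -23, 30]
BINARY_OP % → -23 % 30 = 7. Stack: [4, 7]
BINARY_OP + → 4 + 7 = 11. Stack: [11]
STORE_FAST k → k=11. Stack: []
LOAD_FAST_LOAD_FAST u,k → push 9,11. Stack: [9, 11]
BINARY_OP * → 9 * 11 = 99. Stack: [99]
STORE_FAST q → q=99. Stack: []
LOAD_FAST_LOAD_FAST u,a → push 9,-3. Stack: [9, -3]
BINARY_OP * → 9 * -3 = -27. Stack: [-27]
LOAD_FAST a → push -3. Stack: [-27, -3]
BINARY_OP | → -27 | -3 = -3. Stack: [-3]
STORE_FAST u → u=-3. Stack: []
LOAD_FAST u → push -3. Stack: [-3]
LOAD_CONST → push 7. Stack: [-3, 7]
BINARY_OP | → -3 | 7 = -1. Stack: [-1]
STORE_FAST z → z=-1. Stack: []
LOAD_FAST_LOAD_FAST q,c → push 99,30. Stack: [99, 30]
BINARY_OP % → 99 % 30 = 9. Stack: [9]
STORE_FAST r → r=9. Stack: []
LOAD_FAST r → push 9. Stack: [9]
LOAD_CONST → push 4. Stack: [9, 4]
BINARY_OP * → 9 * 4 = 36. Stack: [36]
RETURN_VALUE → return 36.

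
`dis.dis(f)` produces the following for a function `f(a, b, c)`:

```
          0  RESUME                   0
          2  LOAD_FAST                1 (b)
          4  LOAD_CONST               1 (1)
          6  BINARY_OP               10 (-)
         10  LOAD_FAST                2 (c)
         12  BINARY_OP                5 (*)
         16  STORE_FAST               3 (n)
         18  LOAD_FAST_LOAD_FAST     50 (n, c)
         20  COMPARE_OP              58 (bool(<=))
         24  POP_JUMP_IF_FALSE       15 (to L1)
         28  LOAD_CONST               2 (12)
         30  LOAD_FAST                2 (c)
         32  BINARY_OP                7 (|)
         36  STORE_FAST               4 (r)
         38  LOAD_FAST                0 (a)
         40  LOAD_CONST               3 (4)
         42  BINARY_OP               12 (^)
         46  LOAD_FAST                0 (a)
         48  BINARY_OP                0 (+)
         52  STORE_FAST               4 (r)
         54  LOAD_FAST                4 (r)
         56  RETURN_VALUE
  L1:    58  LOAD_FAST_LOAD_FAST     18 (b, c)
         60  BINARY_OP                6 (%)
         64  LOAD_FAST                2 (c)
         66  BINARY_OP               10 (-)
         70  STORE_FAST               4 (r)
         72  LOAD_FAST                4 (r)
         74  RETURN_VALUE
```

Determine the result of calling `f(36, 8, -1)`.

68

LOAD_FAST b → push 8. Stack: [8]
LOAD_CONST → push 1. Stack: [8, 1]
BINARY_OP - → 8 - 1 = 7. Stack: [7]
LOAD_FAST c → push -1. Stack: [7, -1]
BINARY_OP * → 7 * -1 = -7. Stack: [-7]
STORE_FAST n → n=-7. Stack: []
LOAD_FAST_LOAD_FAST n,c → push -7,-1. Stack: [-7, -1]
COMPARE_OP bool(<=) → -7 vs -1 = True. Stack: [True]
POP_JUMP_IF_FALSE → pop True; no jump. Stack: []
LOAD_CONST → push 12. Stack: [12]
LOAD_FAST c → push -1. Stack: [12, -1]
BINARY_OP | → 12 | -1 = -1. Stack: [-1]
STORE_FAST r → r=-1. Stack: []
LOAD_FAST a → push 36. Stack: [36]
LOAD_CONST → push 4. Stack: [36, 4]
BINARY_OP ^ → 36 ^ 4 = 32. Stack: [32]
LOAD_FAST a → push 36. Stack: [32, 36]
BINARY_OP + → 32 + 36 = 68. Stack: [68]
STORE_FAST r → r=68. Stack: []
LOAD_FAST r → push 68. Stack: [68]
RETURN_VALUE → return 68.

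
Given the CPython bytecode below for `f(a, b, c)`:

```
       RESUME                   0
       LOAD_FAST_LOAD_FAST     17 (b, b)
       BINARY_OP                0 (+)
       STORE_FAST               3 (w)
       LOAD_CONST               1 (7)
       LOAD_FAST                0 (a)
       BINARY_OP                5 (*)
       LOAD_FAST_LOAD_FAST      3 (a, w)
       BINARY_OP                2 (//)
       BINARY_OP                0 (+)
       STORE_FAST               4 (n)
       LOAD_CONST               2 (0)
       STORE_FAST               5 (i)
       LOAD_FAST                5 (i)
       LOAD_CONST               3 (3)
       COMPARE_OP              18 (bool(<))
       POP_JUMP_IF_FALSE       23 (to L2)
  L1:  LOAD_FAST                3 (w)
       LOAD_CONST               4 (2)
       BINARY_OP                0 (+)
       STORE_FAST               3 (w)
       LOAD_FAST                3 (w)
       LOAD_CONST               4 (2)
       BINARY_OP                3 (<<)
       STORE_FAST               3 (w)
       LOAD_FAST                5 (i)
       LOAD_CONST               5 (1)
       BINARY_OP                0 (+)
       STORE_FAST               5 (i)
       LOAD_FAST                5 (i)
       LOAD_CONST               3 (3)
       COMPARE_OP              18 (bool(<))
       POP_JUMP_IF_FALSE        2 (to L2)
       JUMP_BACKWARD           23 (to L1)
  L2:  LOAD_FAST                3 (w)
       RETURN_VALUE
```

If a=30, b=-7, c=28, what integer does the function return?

LOAD_FAST_LOAD_FAST b,b → push -7,-7
BINARY_OP + → -7 + -7 = -14
STORE_FAST w → w=-14
LOAD_CONST → push 7
LOAD_FAST a → push 30
BINARY_OP * → 7 * 30 = 210
LOAD_FAST_LOAD_FAST a,w → push 30,-14
BINARY_OP // → 30 // -14 = -3
BINARY_OP + → 210 + -3 = 207
STORE_FAST n → n=207
LOAD_CONST → push 0
STORE_FAST i → i=0
LOAD_FAST i → push 0
LOAD_CONST → push 3
COMPARE_OP bool(<) → 0 vs 3 = True
POP_JUMP_IF_FALSE → pop True; no jump
LOAD_FAST w → push -14
LOAD_CONST → push 2
BINARY_OP + → -14 + 2 = -12
STORE_FAST w → w=-12
LOAD_FAST w → push -12
LOAD_CONST → push 2
BINARY_OP << → -12 << 2 = -48
STORE_FAST w → w=-48
LOAD_FAST i → push 0
LOAD_CONST → push 1
BINARY_OP + → 0 + 1 = 1
STORE_FAST i → i=1
LOAD_FAST i → push 1
LOAD_CONST → push 3
COMPARE_OP bool(<) → 1 vs 3 = True
POP_JUMP_IF_FALSE → pop True; no jump
LOAD_FAST w → push -48
LOAD_CONST → push 2
BINARY_OP + → -48 + 2 = -46
STORE_FAST w → w=-46
LOAD_FAST w → push -46
LOAD_CONST → push 2
BINARY_OP << → -46 << 2 = -184
STORE_FAST w → w=-184
LOAD_FAST i → push 1
LOAD_CONST → push 1
BINARY_OP + → 1 + 1 = 2
STORE_FAST i → i=2
LOAD_FAST i → push 2
LOAD_CONST → push 3
COMPARE_OP bool(<) → 2 vs 3 = True
POP_JUMP_IF_FALSE → pop True; no jump
LOAD_FAST w → push -184
LOAD_CONST → push 2
BINARY_OP + → -184 + 2 = -182
STORE_FAST w → w=-182
LOAD_FAST w → push -182
LOAD_CONST → push 2
BINARY_OP << → -182 << 2 = -728
STORE_FAST w → w=-728
LOAD_FAST i → push 2
LOAD_CONST → push 1
BINARY_OP + → 2 + 1 = 3
STORE_FAST i → i=3
LOAD_FAST i → push 3
LOAD_CONST → push 3
COMPARE_OP bool(<) → 3 vs 3 = False
POP_JUMP_IF_FALSE → pop False; jump
LOAD_FAST w → push -728
RETURN_VALUE → return -728.

-728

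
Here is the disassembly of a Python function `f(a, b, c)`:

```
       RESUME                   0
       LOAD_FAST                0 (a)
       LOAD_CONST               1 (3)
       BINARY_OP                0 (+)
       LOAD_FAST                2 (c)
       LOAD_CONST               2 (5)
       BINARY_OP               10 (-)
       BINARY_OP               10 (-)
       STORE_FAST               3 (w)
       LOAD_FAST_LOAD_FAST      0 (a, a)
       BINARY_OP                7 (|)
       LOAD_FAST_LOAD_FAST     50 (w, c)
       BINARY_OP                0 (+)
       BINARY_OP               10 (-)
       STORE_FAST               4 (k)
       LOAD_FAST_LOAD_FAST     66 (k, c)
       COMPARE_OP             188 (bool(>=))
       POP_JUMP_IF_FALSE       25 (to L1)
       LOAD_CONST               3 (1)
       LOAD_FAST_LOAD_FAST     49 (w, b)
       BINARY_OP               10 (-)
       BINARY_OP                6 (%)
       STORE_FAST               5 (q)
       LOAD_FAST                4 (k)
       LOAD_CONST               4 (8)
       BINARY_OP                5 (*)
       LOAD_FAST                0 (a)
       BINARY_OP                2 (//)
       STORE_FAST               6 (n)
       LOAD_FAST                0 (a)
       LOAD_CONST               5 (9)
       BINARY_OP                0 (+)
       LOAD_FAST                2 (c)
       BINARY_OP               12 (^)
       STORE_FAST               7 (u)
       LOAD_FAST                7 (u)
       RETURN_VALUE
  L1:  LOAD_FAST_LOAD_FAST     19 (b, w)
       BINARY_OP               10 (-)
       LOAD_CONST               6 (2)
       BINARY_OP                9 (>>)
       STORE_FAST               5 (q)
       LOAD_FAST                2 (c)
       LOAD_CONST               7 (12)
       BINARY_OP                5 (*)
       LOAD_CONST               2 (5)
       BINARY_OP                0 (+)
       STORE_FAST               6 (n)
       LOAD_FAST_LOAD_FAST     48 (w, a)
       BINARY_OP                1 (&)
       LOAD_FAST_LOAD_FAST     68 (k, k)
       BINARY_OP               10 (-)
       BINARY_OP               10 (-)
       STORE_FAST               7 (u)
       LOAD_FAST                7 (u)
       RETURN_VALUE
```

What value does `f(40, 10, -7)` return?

LOAD_FAST a → push 40. Stack: [40]
LOAD_CONST → push 3. Stack: [40, 3]
BINARY_OP + → 40 + 3 = 43. Stack: [43]
LOAD_FAST c → push -7. Stack: [43, -7]
LOAD_CONST → push 5. Stack: [43, -7, 5]
BINARY_OP - → -7 - 5 = -12. Stack: [43, -12]
BINARY_OP - → 43 - -12 = 55. Stack: [55]
STORE_FAST w → w=55. Stack: []
LOAD_FAST_LOAD_FAST a,a → push 40,40. Stack: [40, 40]
BINARY_OP | → 40 | 40 = 40. Stack: [40]
LOAD_FAST_LOAD_FAST w,c → push 55,-7. Stack: [40, 55, -7]
BINARY_OP + → 55 + -7 = 48. Stack: [40, 48]
BINARY_OP - → 40 - 48 = -8. Stack: [-8]
STORE_FAST k → k=-8. Stack: []
LOAD_FAST_LOAD_FAST k,c → push -8,-7. Stack: [-8, -7]
COMPARE_OP bool(>=) → -8 vs -7 = False. Stack: [False]
POP_JUMP_IF_FALSE → pop False; jump. Stack: []
LOAD_FAST_LOAD_FAST b,w → push 10,55. Stack: [10, 55]
BINARY_OP - → 10 - 55 = -45. Stack: [-45]
LOAD_CONST → push 2. Stack: [-45, 2]
BINARY_OP >> → -45 >> 2 = -12. Stack: [-12]
STORE_FAST q → q=-12. Stack: []
LOAD_FAST c → push -7. Stack: [-7]
LOAD_CONST → push 12. Stack: [-7, 12]
BINARY_OP * → -7 * 12 = -84. Stack: [-84]
LOAD_CONST → push 5. Stack: [-84, 5]
BINARY_OP + → -84 + 5 = -79. Stack: [-79]
STORE_FAST n → n=-79. Stack: []
LOAD_FAST_LOAD_FAST w,a → push 55,40. Stack: [55, 40]
BINARY_OP & → 55 & 40 = 32. Stack: [32]
LOAD_FAST_LOAD_FAST k,k → push -8,-8. Stack: [32, -8, -8]
BINARY_OP - → -8 - -8 = 0. Stack: [32, 0]
BINARY_OP - → 32 - 0 = 32. Stack: [32]
STORE_FAST u → u=32. Stack: []
LOAD_FAST u → push 32. Stack: [32]
RETURN_VALUE → return 32.

32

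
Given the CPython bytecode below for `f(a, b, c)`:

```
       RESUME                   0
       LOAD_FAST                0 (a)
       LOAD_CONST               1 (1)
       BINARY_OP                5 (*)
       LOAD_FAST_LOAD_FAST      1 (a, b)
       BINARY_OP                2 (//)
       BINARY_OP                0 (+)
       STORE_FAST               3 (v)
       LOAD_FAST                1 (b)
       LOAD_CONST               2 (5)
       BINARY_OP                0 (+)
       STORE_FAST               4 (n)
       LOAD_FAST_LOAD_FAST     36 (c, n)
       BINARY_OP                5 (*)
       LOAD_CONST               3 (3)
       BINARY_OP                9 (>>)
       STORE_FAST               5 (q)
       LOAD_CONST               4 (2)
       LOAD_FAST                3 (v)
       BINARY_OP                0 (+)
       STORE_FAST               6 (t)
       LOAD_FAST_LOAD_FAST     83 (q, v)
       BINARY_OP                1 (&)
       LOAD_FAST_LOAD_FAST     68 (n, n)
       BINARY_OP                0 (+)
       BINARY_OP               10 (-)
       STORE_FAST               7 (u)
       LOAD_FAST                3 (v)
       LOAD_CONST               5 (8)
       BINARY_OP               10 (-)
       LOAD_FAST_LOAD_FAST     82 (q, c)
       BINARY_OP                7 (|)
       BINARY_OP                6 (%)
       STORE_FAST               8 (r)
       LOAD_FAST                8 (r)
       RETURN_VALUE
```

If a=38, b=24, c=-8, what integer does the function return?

LOAD_FAST a → push 38. Stack: [38]
LOAD_CONST → push 1. Stack: [38, 1]
BINARY_OP * → 38 * 1 = 38. Stack: [38]
LOAD_FAST_LOAD_FAST a,b → push 38,24. Stack: [38, 38, 24]
BINARY_OP // → 38 // 24 = 1. Stack: [38, 1]
BINARY_OP + → 38 + 1 = 39. Stack: [39]
STORE_FAST v → v=39. Stack: []
LOAD_FAST b → push 24. Stack: [24]
LOAD_CONST → push 5. Stack: [24, 5]
BINARY_OP + → 24 + 5 = 29. Stack: [29]
STORE_FAST n → n=29. Stack: []
LOAD_FAST_LOAD_FAST c,n → push -8,29. Stack: [-8, 29]
BINARY_OP * → -8 * 29 = -232. Stack: [-232]
LOAD_CONST → push 3. Stack: [-232, 3]
BINARY_OP >> → -232 >> 3 = -29. Stack: [-29]
STORE_FAST q → q=-29. Stack: []
LOAD_CONST → push 2. Stack: [2]
LOAD_FAST v → push 39. Stack: [2, 39]
BINARY_OP + → 2 + 39 = 41. Stack: [41]
STORE_FAST t → t=41. Stack: []
LOAD_FAST_LOAD_FAST q,v → push -29,39. Stack: [-29, 39]
BINARY_OP & → -29 & 39 = 35. Stack: [35]
LOAD_FAST_LOAD_FAST n,n → push 29,29. Stack: [35, 29, 29]
BINARY_OP + → 29 + 29 = 58. Stack: [35, 58]
BINARY_OP - → 35 - 58 = -23. Stack: [-23]
STORE_FAST u → u=-23. Stack: []
LOAD_FAST v → push 39. Stack: [39]
LOAD_CONST → push 8. Stack: [39, 8]
BINARY_OP - → 39 - 8 = 31. Stack: [31]
LOAD_FAST_LOAD_FAST q,c → push -29,-8. Stack: [31, -29, -8]
BINARY_OP | → -29 | -8 = -5. Stack: [31, -5]
BINARY_OP % → 31 % -5 = -4. Stack: [-4]
STORE_FAST r → r=-4. Stack: []
LOAD_FAST r → push -4. Stack: [-4]
RETURN_VALUE → return -4.

-4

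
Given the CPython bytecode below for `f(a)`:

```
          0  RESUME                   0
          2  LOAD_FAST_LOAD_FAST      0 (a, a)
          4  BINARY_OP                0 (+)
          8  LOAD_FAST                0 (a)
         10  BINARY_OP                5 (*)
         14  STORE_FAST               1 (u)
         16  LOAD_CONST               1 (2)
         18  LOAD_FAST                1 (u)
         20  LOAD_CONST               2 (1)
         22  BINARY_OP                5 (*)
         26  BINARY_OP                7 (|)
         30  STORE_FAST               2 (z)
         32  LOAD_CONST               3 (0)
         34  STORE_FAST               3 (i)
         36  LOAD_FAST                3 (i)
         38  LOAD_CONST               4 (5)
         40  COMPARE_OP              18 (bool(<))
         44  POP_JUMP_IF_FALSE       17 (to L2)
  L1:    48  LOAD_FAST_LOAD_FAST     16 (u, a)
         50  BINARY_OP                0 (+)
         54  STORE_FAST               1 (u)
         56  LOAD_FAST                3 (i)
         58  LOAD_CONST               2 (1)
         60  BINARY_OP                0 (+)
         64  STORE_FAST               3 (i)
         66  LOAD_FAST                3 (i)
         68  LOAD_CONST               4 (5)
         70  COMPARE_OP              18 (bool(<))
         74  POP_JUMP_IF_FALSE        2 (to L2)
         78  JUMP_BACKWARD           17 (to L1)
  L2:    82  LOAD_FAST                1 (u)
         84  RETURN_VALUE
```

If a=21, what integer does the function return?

987

LOAD_FAST_LOAD_FAST a,a → push 21,21
BINARY_OP + → 21 + 21 = 42
LOAD_FAST a → push 21
BINARY_OP * → 42 * 21 = 882
STORE_FAST u → u=882
LOAD_CONST → push 2
LOAD_FAST u → push 882
LOAD_CONST → push 1
BINARY_OP * → 882 * 1 = 882
BINARY_OP | → 2 | 882 = 882
STORE_FAST z → z=882
LOAD_CONST → push 0
STORE_FAST i → i=0
LOAD_FAST i → push 0
LOAD_CONST → push 5
COMPARE_OP bool(<) → 0 vs 5 = True
POP_JUMP_IF_FALSE → pop True; no jump
LOAD_FAST_LOAD_FAST u,a → push 882,21
BINARY_OP + → 882 + 21 = 903
STORE_FAST u → u=903
LOAD_FAST i → push 0
LOAD_CONST → push 1
BINARY_OP + → 0 + 1 = 1
STORE_FAST i → i=1
LOAD_FAST i → push 1
LOAD_CONST → push 5
COMPARE_OP bool(<) → 1 vs 5 = True
POP_JUMP_IF_FALSE → pop True; no jump
LOAD_FAST_LOAD_FAST u,a → push 903,21
BINARY_OP + → 903 + 21 = 924
STORE_FAST u → u=924
LOAD_FAST i → push 1
LOAD_CONST → push 1
BINARY_OP + → 1 + 1 = 2
STORE_FAST i → i=2
LOAD_FAST i → push 2
LOAD_CONST → push 5
COMPARE_OP bool(<) → 2 vs 5 = True
POP_JUMP_IF_FALSE → pop True; no jump
LOAD_FAST_LOAD_FAST u,a → push 924,21
BINARY_OP + → 924 + 21 = 945
STORE_FAST u → u=945
LOAD_FAST i → push 2
LOAD_CONST → push 1
BINARY_OP + → 2 + 1 = 3
STORE_FAST i → i=3
LOAD_FAST i → push 3
LOAD_CONST → push 5
COMPARE_OP bool(<) → 3 vs 5 = True
POP_JUMP_IF_FALSE → pop True; no jump
LOAD_FAST_LOAD_FAST u,a → push 945,21
BINARY_OP + → 945 + 21 = 966
STORE_FAST u → u=966
LOAD_FAST i → push 3
LOAD_CONST → push 1
BINARY_OP + → 3 + 1 = 4
STORE_FAST i → i=4
LOAD_FAST i → push 4
LOAD_CONST → push 5
COMPARE_OP bool(<) → 4 vs 5 = True
POP_JUMP_IF_FALSE → pop True; no jump
LOAD_FAST_LOAD_FAST u,a → push 966,21
BINARY_OP + → 966 + 21 = 987
STORE_FAST u → u=987
LOAD_FAST i → push 4
LOAD_CONST → push 1
BINARY_OP + → 4 + 1 = 5
STORE_FAST i → i=5
LOAD_FAST i → push 5
LOAD_CONST → push 5
COMPARE_OP bool(<) → 5 vs 5 = False
POP_JUMP_IF_FALSE → pop False; jump
LOAD_FAST u → push 987
RETURN_VALUE → return 987.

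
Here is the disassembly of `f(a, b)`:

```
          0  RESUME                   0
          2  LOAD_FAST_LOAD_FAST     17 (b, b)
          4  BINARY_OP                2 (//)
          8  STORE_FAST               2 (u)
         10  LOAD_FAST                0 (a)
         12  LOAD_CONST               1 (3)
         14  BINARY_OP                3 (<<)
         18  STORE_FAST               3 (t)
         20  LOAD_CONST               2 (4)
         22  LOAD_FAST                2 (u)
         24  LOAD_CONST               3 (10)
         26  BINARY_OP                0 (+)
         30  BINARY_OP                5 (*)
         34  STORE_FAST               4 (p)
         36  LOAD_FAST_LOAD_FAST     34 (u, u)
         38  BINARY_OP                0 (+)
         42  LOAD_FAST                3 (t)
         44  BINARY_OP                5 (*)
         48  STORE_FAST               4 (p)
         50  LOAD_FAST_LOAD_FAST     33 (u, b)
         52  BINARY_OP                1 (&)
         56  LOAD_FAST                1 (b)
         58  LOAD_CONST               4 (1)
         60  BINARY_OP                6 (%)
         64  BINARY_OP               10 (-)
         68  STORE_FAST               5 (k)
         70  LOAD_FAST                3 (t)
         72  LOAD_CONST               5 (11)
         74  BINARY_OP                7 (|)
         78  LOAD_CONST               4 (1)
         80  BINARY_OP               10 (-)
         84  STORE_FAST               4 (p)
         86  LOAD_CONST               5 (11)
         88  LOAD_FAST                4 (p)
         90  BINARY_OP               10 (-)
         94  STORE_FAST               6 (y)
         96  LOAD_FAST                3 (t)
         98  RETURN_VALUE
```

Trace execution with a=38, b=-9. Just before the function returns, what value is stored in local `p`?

LOAD_FAST_LOAD_FAST b,b → push -9,-9. Stack: [-9, -9]
BINARY_OP // → -9 // -9 = 1. Stack: [1]
STORE_FAST u → u=1. Stack: []
LOAD_FAST a → push 38. Stack: [38]
LOAD_CONST → push 3. Stack: [38, 3]
BINARY_OP << → 38 << 3 = 304. Stack: [304]
STORE_FAST t → t=304. Stack: []
LOAD_CONST → push 4. Stack: [4]
LOAD_FAST u → push 1. Stack: [4, 1]
LOAD_CONST → push 10. Stack: [4, 1, 10]
BINARY_OP + → 1 + 10 = 11. Stack: [4, 11]
BINARY_OP * → 4 * 11 = 44. Stack: [44]
STORE_FAST p → p=44. Stack: []
LOAD_FAST_LOAD_FAST u,u → push 1,1. Stack: [1, 1]
BINARY_OP + → 1 + 1 = 2. Stack: [2]
LOAD_FAST t → push 304. Stack: [2, 304]
BINARY_OP * → 2 * 304 = 608. Stack: [608]
STORE_FAST p → p=608. Stack: []
LOAD_FAST_LOAD_FAST u,b → push 1,-9. Stack: [1, -9]
BINARY_OP & → 1 & -9 = 1. Stack: [1]
LOAD_FAST b → push -9. Stack: [1, -9]
LOAD_CONST → push 1. Stack: [1, -9, 1]
BINARY_OP % → -9 % 1 = 0. Stack: [1, 0]
BINARY_OP - → 1 - 0 = 1. Stack: [1]
STORE_FAST k → k=1. Stack: []
LOAD_FAST t → push 304. Stack: [304]
LOAD_CONST → push 11. Stack: [304, 11]
BINARY_OP | → 304 | 11 = 315. Stack: [315]
LOAD_CONST → push 1. Stack: [315, 1]
BINARY_OP - → 315 - 1 = 314. Stack: [314]
STORE_FAST p → p=314. Stack: []
LOAD_CONST → push 11. Stack: [11]
LOAD_FAST p → push 314. Stack: [11, 314]
BINARY_OP - → 11 - 314 = -303. Stack: [-303]
STORE_FAST y → y=-303. Stack: []
LOAD_FAST t → push 304. Stack: [304]
RETURN_VALUE → return 304.

314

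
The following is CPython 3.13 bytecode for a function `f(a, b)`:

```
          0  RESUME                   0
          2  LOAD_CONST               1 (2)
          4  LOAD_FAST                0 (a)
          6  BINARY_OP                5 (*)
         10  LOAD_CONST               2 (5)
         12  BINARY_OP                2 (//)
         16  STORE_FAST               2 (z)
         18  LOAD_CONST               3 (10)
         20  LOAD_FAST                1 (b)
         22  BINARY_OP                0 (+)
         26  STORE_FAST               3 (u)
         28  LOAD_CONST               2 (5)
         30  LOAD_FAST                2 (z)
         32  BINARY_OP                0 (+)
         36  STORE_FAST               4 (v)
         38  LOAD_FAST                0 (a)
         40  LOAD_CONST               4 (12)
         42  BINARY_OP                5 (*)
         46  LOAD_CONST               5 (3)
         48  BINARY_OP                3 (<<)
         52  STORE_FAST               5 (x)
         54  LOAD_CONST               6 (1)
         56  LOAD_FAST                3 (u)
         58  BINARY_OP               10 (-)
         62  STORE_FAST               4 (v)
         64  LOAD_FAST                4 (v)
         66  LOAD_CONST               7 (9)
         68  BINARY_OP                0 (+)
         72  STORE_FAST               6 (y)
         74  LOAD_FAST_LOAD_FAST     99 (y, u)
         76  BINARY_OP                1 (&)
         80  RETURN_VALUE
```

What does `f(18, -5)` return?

5

LOAD_CONST → push 2. Stack: [2]
LOAD_FAST a → push 18. Stack: [2, 18]
BINARY_OP * → 2 * 18 = 36. Stack: [36]
LOAD_CONST → push 5. Stack: [36, 5]
BINARY_OP // → 36 // 5 = 7. Stack: [7]
STORE_FAST z → z=7. Stack: []
LOAD_CONST → push 10. Stack: [10]
LOAD_FAST b → push -5. Stack: [10, -5]
BINARY_OP + → 10 + -5 = 5. Stack: [5]
STORE_FAST u → u=5. Stack: []
LOAD_CONST → push 5. Stack: [5]
LOAD_FAST z → push 7. Stack: [5, 7]
BINARY_OP + → 5 + 7 = 12. Stack: [12]
STORE_FAST v → v=12. Stack: []
LOAD_FAST a → push 18. Stack: [18]
LOAD_CONST → push 12. Stack: [18, 12]
BINARY_OP * → 18 * 12 = 216. Stack: [216]
LOAD_CONST → push 3. Stack: [216, 3]
BINARY_OP << → 216 << 3 = 1728. Stack: [1728]
STORE_FAST x → x=1728. Stack: []
LOAD_CONST → push 1. Stack: [1]
LOAD_FAST u → push 5. Stack: [1, 5]
BINARY_OP - → 1 - 5 = -4. Stack: [-4]
STORE_FAST v → v=-4. Stack: []
LOAD_FAST v → push -4. Stack: [-4]
LOAD_CONST → push 9. Stack: [-4, 9]
BINARY_OP + → -4 + 9 = 5. Stack: [5]
STORE_FAST y → y=5. Stack: []
LOAD_FAST_LOAD_FAST y,u → push 5,5. Stack: [5, 5]
BINARY_OP & → 5 & 5 = 5. Stack: [5]
RETURN_VALUE → return 5.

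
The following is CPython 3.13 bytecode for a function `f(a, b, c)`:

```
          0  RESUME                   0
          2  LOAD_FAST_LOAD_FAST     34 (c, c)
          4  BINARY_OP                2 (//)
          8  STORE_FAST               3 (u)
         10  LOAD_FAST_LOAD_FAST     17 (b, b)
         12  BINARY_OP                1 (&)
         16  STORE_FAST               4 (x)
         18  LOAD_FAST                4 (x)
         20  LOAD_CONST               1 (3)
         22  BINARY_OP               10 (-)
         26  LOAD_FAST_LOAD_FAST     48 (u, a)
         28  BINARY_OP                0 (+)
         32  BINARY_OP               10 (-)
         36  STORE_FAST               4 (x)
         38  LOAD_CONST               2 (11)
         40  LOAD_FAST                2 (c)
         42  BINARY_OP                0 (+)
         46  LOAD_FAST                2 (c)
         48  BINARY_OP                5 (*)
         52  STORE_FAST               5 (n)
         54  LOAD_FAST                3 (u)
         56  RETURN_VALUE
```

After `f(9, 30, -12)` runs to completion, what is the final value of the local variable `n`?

12

LOAD_FAST_LOAD_FAST c,c → push -12,-12. Stack: [-12, -12]
BINARY_OP // → -12 // -12 = 1. Stack: [1]
STORE_FAST u → u=1. Stack: []
LOAD_FAST_LOAD_FAST b,b → push 30,30. Stack: [30, 30]
BINARY_OP & → 30 & 30 = 30. Stack: [30]
STORE_FAST x → x=30. Stack: []
LOAD_FAST x → push 30. Stack: [30]
LOAD_CONST → push 3. Stack: [30, 3]
BINARY_OP - → 30 - 3 = 27. Stack: [27]
LOAD_FAST_LOAD_FAST u,a → push 1,9. Stack: [27, 1, 9]
BINARY_OP + → 1 + 9 = 10. Stack: [27, 10]
BINARY_OP - → 27 - 10 = 17. Stack: [17]
STORE_FAST x → x=17. Stack: []
LOAD_CONST → push 11. Stack: [11]
LOAD_FAST c → push -12. Stack: [11, -12]
BINARY_OP + → 11 + -12 = -1. Stack: [-1]
LOAD_FAST c → push -12. Stack: [-1, -12]
BINARY_OP * → -1 * -12 = 12. Stack: [12]
STORE_FAST n → n=12. Stack: []
LOAD_FAST u → push 1. Stack: [1]
RETURN_VALUE → return 1.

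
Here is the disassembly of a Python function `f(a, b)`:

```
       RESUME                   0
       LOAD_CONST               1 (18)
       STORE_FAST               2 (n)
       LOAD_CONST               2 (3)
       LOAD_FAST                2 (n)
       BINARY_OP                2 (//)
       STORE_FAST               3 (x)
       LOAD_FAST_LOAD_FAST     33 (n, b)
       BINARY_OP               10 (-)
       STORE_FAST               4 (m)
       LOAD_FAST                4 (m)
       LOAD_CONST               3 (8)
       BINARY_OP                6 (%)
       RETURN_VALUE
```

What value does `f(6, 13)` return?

5

LOAD_CONST → push 18. Stack: [18]
STORE_FAST n → n=18. Stack: []
LOAD_CONST → push 3. Stack: [3]
LOAD_FAST n → push 18. Stack: [3, 18]
BINARY_OP // → 3 // 18 = 0. Stack: [0]
STORE_FAST x → x=0. Stack: []
LOAD_FAST_LOAD_FAST n,b → push 18,13. Stack: [18, 13]
BINARY_OP - → 18 - 13 = 5. Stack: [5]
STORE_FAST m → m=5. Stack: []
LOAD_FAST m → push 5. Stack: [5]
LOAD_CONST → push 8. Stack: [5, 8]
BINARY_OP % → 5 % 8 = 5. Stack: [5]
RETURN_VALUE → return 5.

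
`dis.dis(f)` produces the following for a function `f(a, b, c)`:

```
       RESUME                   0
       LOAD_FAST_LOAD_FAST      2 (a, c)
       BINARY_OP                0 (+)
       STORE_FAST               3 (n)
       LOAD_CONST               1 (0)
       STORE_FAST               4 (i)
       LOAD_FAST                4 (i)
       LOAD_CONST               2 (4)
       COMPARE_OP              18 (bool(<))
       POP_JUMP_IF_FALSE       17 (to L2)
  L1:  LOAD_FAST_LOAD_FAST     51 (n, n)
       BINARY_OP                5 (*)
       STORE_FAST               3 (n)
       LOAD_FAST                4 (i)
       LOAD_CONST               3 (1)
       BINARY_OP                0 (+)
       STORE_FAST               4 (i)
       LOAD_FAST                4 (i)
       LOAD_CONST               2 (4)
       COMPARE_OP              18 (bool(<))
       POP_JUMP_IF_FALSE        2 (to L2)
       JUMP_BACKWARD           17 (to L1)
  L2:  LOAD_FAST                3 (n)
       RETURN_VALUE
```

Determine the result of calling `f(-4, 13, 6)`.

65536

LOAD_FAST_LOAD_FAST a,c → push -4,6. Stack: [-4, 6]
BINARY_OP + → -4 + 6 = 2. Stack: [2]
STORE_FAST n → n=2. Stack: []
LOAD_CONST → push 0. Stack: [0]
STORE_FAST i → i=0. Stack: []
LOAD_FAST i → push 0. Stack: [0]
LOAD_CONST → push 4. Stack: [0, 4]
COMPARE_OP bool(<) → 0 vs 4 = True. Stack: [True]
POP_JUMP_IF_FALSE → pop True; no jump. Stack: []
LOAD_FAST_LOAD_FAST n,n → push 2,2. Stack: [2, 2]
BINARY_OP * → 2 * 2 = 4. Stack: [4]
STORE_FAST n → n=4. Stack: []
LOAD_FAST i → push 0. Stack: [0]
LOAD_CONST → push 1. Stack: [0, 1]
BINARY_OP + → 0 + 1 = 1. Stack: [1]
STORE_FAST i → i=1. Stack: []
LOAD_FAST i → push 1. Stack: [1]
LOAD_CONST → push 4. Stack: [1, 4]
COMPARE_OP bool(<) → 1 vs 4 = True. Stack: [True]
POP_JUMP_IF_FALSE → pop True; no jump. Stack: []
LOAD_FAST_LOAD_FAST n,n → push 4,4. Stack: [4, 4]
BINARY_OP * → 4 * 4 = 16. Stack: [16]
STORE_FAST n → n=16. Stack: []
LOAD_FAST i → push 1. Stack: [1]
LOAD_CONST → push 1. Stack: [1, 1]
BINARY_OP + → 1 + 1 = 2. Stack: [2]
STORE_FAST i → i=2. Stack: []
LOAD_FAST i → push 2. Stack: [2]
LOAD_CONST → push 4. Stack: [2, 4]
COMPARE_OP bool(<) → 2 vs 4 = True. Stack: [True]
POP_JUMP_IF_FALSE → pop True; no jump. Stack: []
LOAD_FAST_LOAD_FAST n,n → push 16,16. Stack: [16, 16]
BINARY_OP * → 16 * 16 = 256. Stack: [256]
STORE_FAST n → n=256. Stack: []
LOAD_FAST i → push 2. Stack: [2]
LOAD_CONST → push 1. Stack: [2, 1]
BINARY_OP + → 2 + 1 = 3. Stack: [3]
STORE_FAST i → i=3. Stack: []
LOAD_FAST i → push 3. Stack: [3]
LOAD_CONST → push 4. Stack: [3, 4]
COMPARE_OP bool(<) → 3 vs 4 = True. Stack: [True]
POP_JUMP_IF_FALSE → pop True; no jump. Stack: []
LOAD_FAST_LOAD_FAST n,n → push 256,256. Stack: [256, 256]
BINARY_OP * → 256 * 256 = 65536. Stack: [65536]
STORE_FAST n → n=65536. Stack: []
LOAD_FAST i → push 3. Stack: [3]
LOAD_CONST → push 1. Stack: [3, 1]
BINARY_OP + → 3 + 1 = 4. Stack: [4]
STORE_FAST i → i=4. Stack: []
LOAD_FAST i → push 4. Stack: [4]
LOAD_CONST → push 4. Stack: [4, 4]
COMPARE_OP bool(<) → 4 vs 4 = False. Stack: [False]
POP_JUMP_IF_FALSE → pop False; jump. Stack: []
LOAD_FAST n → push 65536. Stack: [65536]
RETURN_VALUE → return 65536.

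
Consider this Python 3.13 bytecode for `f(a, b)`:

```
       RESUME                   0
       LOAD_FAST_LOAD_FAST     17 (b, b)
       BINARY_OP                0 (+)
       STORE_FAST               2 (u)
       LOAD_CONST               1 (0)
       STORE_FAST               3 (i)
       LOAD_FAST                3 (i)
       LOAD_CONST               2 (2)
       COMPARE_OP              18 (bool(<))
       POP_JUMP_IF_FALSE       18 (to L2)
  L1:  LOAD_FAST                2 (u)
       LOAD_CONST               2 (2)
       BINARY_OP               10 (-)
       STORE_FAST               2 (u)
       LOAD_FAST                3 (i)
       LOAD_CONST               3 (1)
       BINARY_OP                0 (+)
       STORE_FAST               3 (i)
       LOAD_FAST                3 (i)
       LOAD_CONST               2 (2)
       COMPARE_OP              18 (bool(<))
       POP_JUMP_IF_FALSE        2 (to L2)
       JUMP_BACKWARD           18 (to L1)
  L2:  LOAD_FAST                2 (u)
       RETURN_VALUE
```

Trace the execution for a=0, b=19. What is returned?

34

LOAD_FAST_LOAD_FAST b,b → push 19,19. Stack: [19, 19]
BINARY_OP + → 19 + 19 = 38. Stack: [38]
STORE_FAST u → u=38. Stack: []
LOAD_CONST → push 0. Stack: [0]
STORE_FAST i → i=0. Stack: []
LOAD_FAST i → push 0. Stack: [0]
LOAD_CONST → push 2. Stack: [0, 2]
COMPARE_OP bool(<) → 0 vs 2 = True. Stack: [True]
POP_JUMP_IF_FALSE → pop True; no jump. Stack: []
LOAD_FAST u → push 38. Stack: [38]
LOAD_CONST → push 2. Stack: [38, 2]
BINARY_OP - → 38 - 2 = 36. Stack: [36]
STORE_FAST u → u=36. Stack: []
LOAD_FAST i → push 0. Stack: [0]
LOAD_CONST → push 1. Stack: [0, 1]
BINARY_OP + → 0 + 1 = 1. Stack: [1]
STORE_FAST i → i=1. Stack: []
LOAD_FAST i → push 1. Stack: [1]
LOAD_CONST → push 2. Stack: [1, 2]
COMPARE_OP bool(<) → 1 vs 2 = True. Stack: [True]
POP_JUMP_IF_FALSE → pop True; no jump. Stack: []
LOAD_FAST u → push 36. Stack: [36]
LOAD_CONST → push 2. Stack: [36, 2]
BINARY_OP - → 36 - 2 = 34. Stack: [34]
STORE_FAST u → u=34. Stack: []
LOAD_FAST i → push 1. Stack: [1]
LOAD_CONST → push 1. Stack: [1, 1]
BINARY_OP + → 1 + 1 = 2. Stack: [2]
STORE_FAST i → i=2. Stack: []
LOAD_FAST i → push 2. Stack: [2]
LOAD_CONST → push 2. Stack: [2, 2]
COMPARE_OP bool(<) → 2 vs 2 = False. Stack: [False]
POP_JUMP_IF_FALSE → pop False; jump. Stack: []
LOAD_FAST u → push 34. Stack: [34]
RETURN_VALUE → return 34.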